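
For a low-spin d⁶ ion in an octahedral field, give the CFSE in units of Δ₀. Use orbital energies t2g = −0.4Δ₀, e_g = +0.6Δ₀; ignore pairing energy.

-2.4 Δ₀

Configuration: t2g^6 e_g^0.
CFSE = 6(-0.4Δ₀) + 0(0.6Δ₀) = -2.4Δ₀ + 0.0Δ₀ = -2.4Δ₀.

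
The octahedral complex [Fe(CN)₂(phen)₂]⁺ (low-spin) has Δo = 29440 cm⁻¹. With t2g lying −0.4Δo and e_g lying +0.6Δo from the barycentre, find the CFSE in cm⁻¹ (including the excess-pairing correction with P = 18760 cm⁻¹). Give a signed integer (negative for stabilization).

-21360

Ligand charges: 2×(-1) from CN⁻ and 2×(+0) from phen sum to -2; with overall charge +1, Fe is +3.
Fe sits in group 8; removing 3 electrons leaves Fe³⁺ with 8 − 3 = 5 d electrons.
Electron filling gives t2g^5 e_g^0.
The orbital stabilization is -2.0Δo = -2.0 × 29440 = -58880 cm⁻¹.
High-spin d⁵ would be t2g^3 e_g^2 with 0 pairs; low-spin has 2, so 2 excess pairs cost +2P = +37520 cm⁻¹.
Net CFSE = -58880 + 37520 = -21360 cm⁻¹.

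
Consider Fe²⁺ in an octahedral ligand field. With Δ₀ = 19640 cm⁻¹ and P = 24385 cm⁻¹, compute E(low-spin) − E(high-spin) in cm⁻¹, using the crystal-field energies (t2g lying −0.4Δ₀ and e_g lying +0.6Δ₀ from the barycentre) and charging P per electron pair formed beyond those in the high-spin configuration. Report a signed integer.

Fe²⁺: group 8, so d-count = 8 − 2 = 6.
High-spin: t2g^4 e_g^2, CFSE = -0.4Δ₀ = -7856 cm⁻¹.
Low-spin: t2g^6 e_g^0, orbital CFSE = -2.4Δ₀ = -47136 cm⁻¹; plus 2 excess pairs × P = +48770 cm⁻¹; total 1634 cm⁻¹.
Thus E(LS) − E(HS) = 9490 cm⁻¹.

9490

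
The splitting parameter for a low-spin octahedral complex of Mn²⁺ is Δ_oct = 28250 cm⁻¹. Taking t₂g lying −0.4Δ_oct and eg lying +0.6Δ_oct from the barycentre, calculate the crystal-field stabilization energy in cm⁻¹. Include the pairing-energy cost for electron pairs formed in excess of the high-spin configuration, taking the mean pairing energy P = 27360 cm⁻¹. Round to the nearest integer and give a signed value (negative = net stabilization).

Group 7 minus oxidation state +2 gives a d⁵ configuration for Mn²⁺.
Configuration: t₂g⁵ eg⁰.
The orbital stabilization is -2.0Δ_oct = -2.0 × 28250 = -56500 cm⁻¹.
Pairing penalty: 2 pairs vs 0 in the high-spin reference → 2 extra × P = 54720 cm⁻¹.
Combining: -56500 + 54720 = -1780 cm⁻¹.

-1780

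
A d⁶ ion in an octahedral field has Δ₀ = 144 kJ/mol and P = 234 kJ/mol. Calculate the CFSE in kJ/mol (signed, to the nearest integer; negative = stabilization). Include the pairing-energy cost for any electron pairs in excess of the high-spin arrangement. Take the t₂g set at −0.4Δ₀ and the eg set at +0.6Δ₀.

Since Δ₀ = 144 kJ/mol < P = 234 kJ/mol, the complex adopts the high-spin configuration.
That gives t₂g⁴ eg².
Orbital CFSE = -0.4Δ₀ = -0.4 × 144 = -58 kJ/mol.
High-spin has no excess pairs, so no pairing correction applies.

-58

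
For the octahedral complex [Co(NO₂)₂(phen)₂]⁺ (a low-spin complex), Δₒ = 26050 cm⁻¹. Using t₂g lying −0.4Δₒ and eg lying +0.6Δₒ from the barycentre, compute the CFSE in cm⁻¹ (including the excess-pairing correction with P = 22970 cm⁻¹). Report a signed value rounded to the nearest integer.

Ligand charges: 2×(-1) from NO₂⁻ and 2×(+0) from phen sum to -2; with overall charge +1, Co is +3.
Co sits in group 9; removing 3 electrons leaves Co³⁺ with 9 − 3 = 6 d electrons.
The d⁶ electrons fill as t₂g⁶ eg⁰.
CFSE(orbital) = 6×(-0.4Δₒ) + 0×(0.6Δₒ) = -2.4Δₒ; with Δₒ = 26050 cm⁻¹ that is -62520 cm⁻¹.
High-spin d⁶ would be t₂g⁴ eg² with 1 pair; low-spin has 3, so 2 excess pairs cost +2P = +45940 cm⁻¹.
Overall CFSE = -62520 + 45940 = -16580 cm⁻¹.

-16580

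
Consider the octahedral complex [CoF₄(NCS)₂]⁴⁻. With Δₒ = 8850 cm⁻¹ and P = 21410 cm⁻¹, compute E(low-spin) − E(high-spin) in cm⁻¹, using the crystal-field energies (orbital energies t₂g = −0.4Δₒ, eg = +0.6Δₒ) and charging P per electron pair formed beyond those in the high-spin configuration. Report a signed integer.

Ligand charges: 4×(-1) from F⁻ and 2×(-1) from NCS⁻ sum to -6; with overall charge -4, Co is +2.
Group 9 minus oxidation state +2 gives a d⁷ configuration for Co²⁺.
In the high-spin limit (t₂g⁵ eg²) the orbital term is -0.8Δₒ = -7080 cm⁻¹, with no excess pairing.
For low-spin the configuration is t₂g⁶ eg¹: orbital energy -1.8 × 8850 = -15930 cm⁻¹, and 1 additional pair relative to high-spin adds 21410 cm⁻¹, giving 5480 cm⁻¹.
Thus E(LS) − E(HS) = 12560 cm⁻¹.

12560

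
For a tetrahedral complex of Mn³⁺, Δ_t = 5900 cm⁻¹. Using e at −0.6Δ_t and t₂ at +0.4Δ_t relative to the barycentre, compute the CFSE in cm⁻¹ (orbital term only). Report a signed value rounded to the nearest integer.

-2360

Mn is in group 7, so Mn³⁺ is d⁴ (7 − 3 = 4).
Tetrahedral splitting is small, so the complex is high-spin.
Configuration: e² t₂².
Orbital CFSE = 2(-0.6) + 2(0.4) = -0.4Δ_t = -0.4 × 5900 = -2360 cm⁻¹.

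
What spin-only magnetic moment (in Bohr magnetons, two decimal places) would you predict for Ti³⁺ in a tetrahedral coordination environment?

1.73 Bohr magnetons

Ti³⁺: group 4, so d-count = 4 − 3 = 1.
Tetrahedral fields are weak (Δₜ ≈ 4/9 Δₒ), so electrons fill high-spin.
Configuration: e^1 t2^0 → 1 unpaired electron.
μ(spin-only) = √[1(1+2)] = √3 ≈ 1.73 Bohr magnetons.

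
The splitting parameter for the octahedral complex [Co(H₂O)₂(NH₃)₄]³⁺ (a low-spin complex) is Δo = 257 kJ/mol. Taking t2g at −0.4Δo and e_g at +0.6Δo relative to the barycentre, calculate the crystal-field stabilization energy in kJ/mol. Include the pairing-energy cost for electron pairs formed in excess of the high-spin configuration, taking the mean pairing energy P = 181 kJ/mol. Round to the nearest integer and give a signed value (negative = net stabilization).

Ligand charges: 2×(+0) from H₂O and 4×(+0) from NH₃ sum to +0; with overall charge +3, Co is +3.
Co³⁺: group 9, so d-count = 9 − 3 = 6.
Electron filling gives t2g^6 e_g^0.
Orbital CFSE = 6(-0.4) + 0(0.6) = -2.4Δo = -2.4 × 257 = -617 kJ/mol.
High-spin d⁶ would be t2g^4 e_g^2 with 1 pair; low-spin has 3, so 2 excess pairs cost +2P = +362 kJ/mol.
Overall CFSE = -617 + 362 = -255 kJ/mol.

-255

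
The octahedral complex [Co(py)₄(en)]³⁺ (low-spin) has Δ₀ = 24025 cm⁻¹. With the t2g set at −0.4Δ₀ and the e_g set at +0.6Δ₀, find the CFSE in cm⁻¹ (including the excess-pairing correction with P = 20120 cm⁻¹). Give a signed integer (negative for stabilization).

-17420

Ligand charges: 4×(+0) from py and 1×(+0) from en sum to +0; with overall charge +3, Co is +3.
Co³⁺: group 9, so d-count = 9 − 3 = 6.
Electron filling gives t2g^6 e_g^0.
The orbital stabilization is -2.4Δ₀ = -2.4 × 24025 = -57660 cm⁻¹.
Relative to high-spin t2g^4 e_g^2 (1 paired), the low-spin configuration has 2 additional pairs, contributing +2 × 20120 = +40240 cm⁻¹.
Overall CFSE = -57660 + 40240 = -17420 cm⁻¹.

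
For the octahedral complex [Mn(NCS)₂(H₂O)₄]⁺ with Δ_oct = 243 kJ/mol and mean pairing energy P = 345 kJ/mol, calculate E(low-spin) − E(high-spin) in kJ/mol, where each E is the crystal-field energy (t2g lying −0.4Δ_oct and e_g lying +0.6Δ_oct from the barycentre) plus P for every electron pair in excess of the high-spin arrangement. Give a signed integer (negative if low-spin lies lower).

102

Ligand charges: 2×(-1) from NCS⁻ and 4×(+0) from H₂O sum to -2; with overall charge +1, Mn is +3.
Mn is in group 7, so Mn³⁺ is d⁴ (7 − 3 = 4).
High-spin: t2g^3 e_g^1, CFSE = -0.6Δ_oct = -146 kJ/mol.
For low-spin the configuration is t2g^4 e_g^0: orbital energy -1.6 × 243 = -389 kJ/mol, and 1 additional pair relative to high-spin adds 345 kJ/mol, giving -44 kJ/mol.
The difference is -44 − (-146) = 102 kJ/mol, so high-spin lies lower.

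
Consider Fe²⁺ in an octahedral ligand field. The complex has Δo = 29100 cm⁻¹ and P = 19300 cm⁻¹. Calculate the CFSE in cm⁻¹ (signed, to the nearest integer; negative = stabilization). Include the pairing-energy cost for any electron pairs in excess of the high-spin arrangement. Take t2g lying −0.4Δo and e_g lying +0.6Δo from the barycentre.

Fe is in group 8, so Fe²⁺ is d⁶ (8 − 2 = 6).
With Δo > P the complex is low-spin.
Configuration: t2g^6 e_g^0.
Orbital CFSE = -2.4Δo = -2.4 × 29100 = -69840 cm⁻¹.
Excess pairs vs high-spin: 3 − 1 = 2; pairing cost = +38600 cm⁻¹.
Net CFSE = -69840 + 38600 = -31240 cm⁻¹.

-31240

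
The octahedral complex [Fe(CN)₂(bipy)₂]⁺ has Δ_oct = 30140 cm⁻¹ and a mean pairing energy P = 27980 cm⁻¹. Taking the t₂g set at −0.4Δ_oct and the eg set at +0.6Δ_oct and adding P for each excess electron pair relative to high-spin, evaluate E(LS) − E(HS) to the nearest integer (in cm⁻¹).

Ligand charges: 2×(-1) from CN⁻ and 2×(+0) from bipy sum to -2; with overall charge +1, Fe is +3.
Fe is in group 8, so Fe³⁺ is d⁵ (8 − 3 = 5).
In the high-spin limit (t₂g³ eg²) the orbital term is 0.0Δ_oct = 0 cm⁻¹, with no excess pairing.
For low-spin the configuration is t₂g⁵ eg⁰: orbital energy -2.0 × 30140 = -60280 cm⁻¹, and 2 additional pairs relative to high-spin add 55960 cm⁻¹, giving -4320 cm⁻¹.
Thus E(LS) − E(HS) = -4320 cm⁻¹.

-4320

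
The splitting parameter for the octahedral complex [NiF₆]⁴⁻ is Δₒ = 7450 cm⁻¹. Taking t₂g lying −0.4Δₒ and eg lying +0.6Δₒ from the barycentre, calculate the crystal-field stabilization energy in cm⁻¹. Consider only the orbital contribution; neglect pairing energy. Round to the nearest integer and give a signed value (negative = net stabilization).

-8940

Each F⁻ contributes -1; 6 × (-1) = -6. With overall charge -4, Ni is in the +2 oxidation state.
Ni is in group 10, so Ni²⁺ is d⁸ (10 − 2 = 8).
The d⁸ electrons fill as t₂g⁶ eg².
CFSE(orbital) = 6×(-0.4Δₒ) + 2×(0.6Δₒ) = -1.2Δₒ; with Δₒ = 7450 cm⁻¹ that is -8940 cm⁻¹.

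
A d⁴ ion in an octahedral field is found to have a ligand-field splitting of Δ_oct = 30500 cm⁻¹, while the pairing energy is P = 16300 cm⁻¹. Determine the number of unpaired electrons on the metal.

Δ_oct > P, so pairing is preferred: the ground state is low-spin.
Configuration: t2g^4 e_g^0.
Unpaired electrons: 2.

2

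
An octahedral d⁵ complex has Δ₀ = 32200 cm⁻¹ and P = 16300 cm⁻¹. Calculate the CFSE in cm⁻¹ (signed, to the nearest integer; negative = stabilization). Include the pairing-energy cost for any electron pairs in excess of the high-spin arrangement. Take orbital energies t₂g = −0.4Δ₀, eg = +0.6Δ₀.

With Δ₀ > P the complex is low-spin.
Filling d⁵ accordingly: t₂g⁵ eg⁰.
Orbital CFSE = -2.0Δ₀ = -2.0 × 32200 = -64400 cm⁻¹.
Excess pairs vs high-spin: 2 − 0 = 2; pairing cost = +32600 cm⁻¹.
Net CFSE = -64400 + 32600 = -31800 cm⁻¹.

-31800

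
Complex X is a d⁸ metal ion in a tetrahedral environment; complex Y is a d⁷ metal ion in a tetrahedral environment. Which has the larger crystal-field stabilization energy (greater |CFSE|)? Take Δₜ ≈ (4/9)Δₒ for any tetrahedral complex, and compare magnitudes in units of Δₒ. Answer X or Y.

X: With tetrahedral geometry the complex is necessarily high-spin; e^4 t2^4, CFSE = -0.8Δₜ ≈ -0.36Δₒ.
Y: Tetrahedral fields are weak (Δₜ ≈ 4/9 Δₒ), so electrons fill high-spin; e^4 t2^3, CFSE = -1.2Δₜ ≈ -0.53Δₒ.
So Y has the larger |CFSE|.

Y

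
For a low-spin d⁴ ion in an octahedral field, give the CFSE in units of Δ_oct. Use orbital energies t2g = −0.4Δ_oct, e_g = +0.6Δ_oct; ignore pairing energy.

Configuration: t2g^4 e_g^0.
CFSE = 4(-0.4Δ_oct) + 0(0.6Δ_oct) = -1.6Δ_oct + 0.0Δ_oct = -1.6Δ_oct.

-1.6 Δ_oct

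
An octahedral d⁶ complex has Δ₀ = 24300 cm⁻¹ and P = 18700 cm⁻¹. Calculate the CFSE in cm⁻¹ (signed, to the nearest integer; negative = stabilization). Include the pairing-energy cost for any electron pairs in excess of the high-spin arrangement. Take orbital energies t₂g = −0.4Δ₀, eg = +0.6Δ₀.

-20920

Since Δ₀ = 24300 cm⁻¹ > P = 18700 cm⁻¹, the complex adopts the low-spin configuration.
Configuration: t₂g⁶ eg⁰.
Orbital CFSE = -2.4Δ₀ = -2.4 × 24300 = -58320 cm⁻¹.
Excess pairs vs high-spin: 3 − 1 = 2; pairing cost = +37400 cm⁻¹.
Net CFSE = -58320 + 37400 = -20920 cm⁻¹.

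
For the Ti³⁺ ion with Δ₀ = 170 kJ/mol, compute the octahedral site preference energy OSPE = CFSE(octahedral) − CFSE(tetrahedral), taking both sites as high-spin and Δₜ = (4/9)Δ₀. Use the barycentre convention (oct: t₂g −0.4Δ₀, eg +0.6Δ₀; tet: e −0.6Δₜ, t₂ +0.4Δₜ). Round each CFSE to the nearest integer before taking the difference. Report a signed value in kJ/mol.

-23

Ti sits in group 4; removing 3 electrons leaves Ti³⁺ with 4 − 3 = 1 d electrons.
In an octahedral site d¹ (HS) is t₂g¹ eg⁰, giving CFSE(oct) = -0.4Δ₀ = -68 kJ/mol.
Tetrahedral: e¹ t₂⁰, CFSE = 1(−0.6) + 0(+0.4) = -0.6Δₜ = -0.6 × (4/9) × 170 = -45 kJ/mol.
OSPE = -68 − (-45) = -23 kJ/mol.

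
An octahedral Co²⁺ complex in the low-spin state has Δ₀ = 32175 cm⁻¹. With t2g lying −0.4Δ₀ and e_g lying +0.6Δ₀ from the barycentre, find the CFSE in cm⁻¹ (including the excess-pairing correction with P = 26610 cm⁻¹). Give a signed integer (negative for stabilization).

Group 9 minus oxidation state +2 gives a d⁷ configuration for Co²⁺.
The d⁷ electrons fill as t2g^6 e_g^1.
Orbital CFSE = 6(-0.4) + 1(0.6) = -1.8Δ₀ = -1.8 × 32175 = -57915 cm⁻¹.
Pairing penalty: 3 pairs vs 2 in the high-spin reference → 1 extra × P = 26610 cm⁻¹.
Net CFSE = -57915 + 26610 = -31305 cm⁻¹.

-31305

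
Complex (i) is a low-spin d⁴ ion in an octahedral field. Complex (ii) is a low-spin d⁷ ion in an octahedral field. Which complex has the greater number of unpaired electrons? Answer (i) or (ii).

(i): t₂g⁴ eg⁰ → 2 unpaired.
(ii): t₂g⁶ eg¹ → 1 unpaired.
So (i) has more unpaired electrons.

(i)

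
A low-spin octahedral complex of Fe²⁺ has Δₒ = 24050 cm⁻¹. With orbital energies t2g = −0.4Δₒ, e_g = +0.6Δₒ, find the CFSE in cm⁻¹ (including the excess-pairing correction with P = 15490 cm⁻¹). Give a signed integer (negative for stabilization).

-26740

Group 8 minus oxidation state +2 gives a d⁶ configuration for Fe²⁺.
The d⁶ electrons fill as t2g^6 e_g^0.
Orbital CFSE = 6(-0.4) + 0(0.6) = -2.4Δₒ = -2.4 × 24050 = -57720 cm⁻¹.
Relative to high-spin t2g^4 e_g^2 (1 paired), the low-spin configuration has 2 additional pairs, contributing +2 × 15490 = +30980 cm⁻¹.
Net CFSE = -57720 + 30980 = -26740 cm⁻¹.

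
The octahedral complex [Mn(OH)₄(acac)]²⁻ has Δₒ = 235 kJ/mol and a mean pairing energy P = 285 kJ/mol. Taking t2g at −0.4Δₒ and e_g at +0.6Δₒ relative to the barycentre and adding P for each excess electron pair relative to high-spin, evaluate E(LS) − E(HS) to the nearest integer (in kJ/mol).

50

Ligand charges: 4×(-1) from OH⁻ and 1×(-1) from acac⁻ sum to -5; with overall charge -2, Mn is +3.
Group 7 minus oxidation state +3 gives a d⁴ configuration for Mn³⁺.
High-spin: t2g^3 e_g^1, CFSE = -0.6Δₒ = -141 kJ/mol.
For low-spin the configuration is t2g^4 e_g^0: orbital energy -1.6 × 235 = -376 kJ/mol, and 1 additional pair relative to high-spin adds 285 kJ/mol, giving -91 kJ/mol.
Thus E(LS) − E(HS) = 50 kJ/mol.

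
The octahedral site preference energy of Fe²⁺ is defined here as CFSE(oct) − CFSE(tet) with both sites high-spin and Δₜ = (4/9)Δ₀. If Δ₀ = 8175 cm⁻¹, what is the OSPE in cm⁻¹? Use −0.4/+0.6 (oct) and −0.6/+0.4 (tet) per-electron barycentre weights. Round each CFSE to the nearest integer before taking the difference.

Fe is in group 8, so Fe²⁺ is d⁶ (8 − 2 = 6).
Octahedral high-spin t₂g⁴ eg²: CFSE = -0.4 × 8175 = -3270 cm⁻¹.
In a tetrahedral site the filling is e³ t₂³: CFSE(tet) = -0.6Δₜ = -0.6 × (4/9)(8175) = -2180 cm⁻¹.
OSPE = -3270 − (-2180) = -1090 cm⁻¹.

-1090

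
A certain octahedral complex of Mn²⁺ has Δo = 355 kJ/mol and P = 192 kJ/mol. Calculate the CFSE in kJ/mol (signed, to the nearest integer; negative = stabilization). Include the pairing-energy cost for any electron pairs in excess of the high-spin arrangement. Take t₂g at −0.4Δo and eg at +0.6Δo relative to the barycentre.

-326

Mn²⁺: group 7, so d-count = 7 − 2 = 5.
With Δo > P the complex is low-spin.
Filling d⁵ accordingly: t₂g⁵ eg⁰.
Orbital CFSE = -2.0Δo = -2.0 × 355 = -710 kJ/mol.
Excess pairs vs high-spin: 2 − 0 = 2; pairing cost = +384 kJ/mol.
Net CFSE = -710 + 384 = -326 kJ/mol.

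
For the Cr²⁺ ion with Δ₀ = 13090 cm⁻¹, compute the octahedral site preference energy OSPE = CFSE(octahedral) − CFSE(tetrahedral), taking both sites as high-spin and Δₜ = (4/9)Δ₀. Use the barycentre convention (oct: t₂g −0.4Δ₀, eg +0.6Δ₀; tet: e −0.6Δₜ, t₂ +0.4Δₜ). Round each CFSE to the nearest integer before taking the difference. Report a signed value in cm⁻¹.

-5527

Group 6 minus oxidation state +2 gives a d⁴ configuration for Cr²⁺.
Octahedral high-spin t2g^3 e_g^1: CFSE = -0.6 × 13090 = -7854 cm⁻¹.
Tetrahedral: e^2 t2^2, CFSE = 2(−0.6) + 2(+0.4) = -0.4Δₜ = -0.4 × (4/9) × 13090 = -2327 cm⁻¹.
Subtracting, OSPE = -7854 − (-2327) = -5527 cm⁻¹.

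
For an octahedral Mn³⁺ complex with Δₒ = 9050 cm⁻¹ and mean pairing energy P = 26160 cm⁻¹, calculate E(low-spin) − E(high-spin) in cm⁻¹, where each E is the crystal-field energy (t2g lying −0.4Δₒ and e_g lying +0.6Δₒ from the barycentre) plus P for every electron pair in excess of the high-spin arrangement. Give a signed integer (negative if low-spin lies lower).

Mn sits in group 7; removing 3 electrons leaves Mn³⁺ with 7 − 3 = 4 d electrons.
High-spin: t2g^3 e_g^1, CFSE = -0.6Δₒ = -5430 cm⁻¹.
Low-spin t2g^4 e_g^0 gives -1.6Δₒ = -14480 cm⁻¹, but forming 1 extra pair costs 1P = 26160 cm⁻¹, so E(LS) = -14480 + 26160 = 11680 cm⁻¹.
The difference is 11680 − (-5430) = 17110 cm⁻¹, so high-spin lies lower.

17110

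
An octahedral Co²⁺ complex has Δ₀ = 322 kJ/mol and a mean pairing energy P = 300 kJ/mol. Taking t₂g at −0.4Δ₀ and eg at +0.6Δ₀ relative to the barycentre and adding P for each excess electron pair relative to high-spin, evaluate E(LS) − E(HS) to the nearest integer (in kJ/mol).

-22

Co²⁺: group 9, so d-count = 9 − 2 = 7.
High-spin d⁷ fills as t₂g⁵ eg² with CFSE 5(−0.4) + 2(+0.6) = -0.8Δ₀ = -258 kJ/mol.
Low-spin t₂g⁶ eg¹ gives -1.8Δ₀ = -580 kJ/mol, but forming 1 extra pair costs 1P = 300 kJ/mol, so E(LS) = -580 + 300 = -280 kJ/mol.
E(LS) − E(HS) = -280 − (-258) = -22 kJ/mol.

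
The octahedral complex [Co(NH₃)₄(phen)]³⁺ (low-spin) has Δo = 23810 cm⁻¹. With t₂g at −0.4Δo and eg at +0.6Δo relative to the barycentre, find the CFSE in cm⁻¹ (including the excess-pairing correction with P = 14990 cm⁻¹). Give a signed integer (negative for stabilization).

Ligand charges: 4×(+0) from NH₃ and 1×(+0) from phen sum to +0; with overall charge +3, Co is +3.
Co³⁺: group 9, so d-count = 9 − 3 = 6.
The d⁶ electrons fill as t₂g⁶ eg⁰.
CFSE(orbital) = 6×(-0.4Δo) + 0×(0.6Δo) = -2.4Δo; with Δo = 23810 cm⁻¹ that is -57144 cm⁻¹.
High-spin d⁶ would be t₂g⁴ eg² with 1 pair; low-spin has 3, so 2 excess pairs cost +2P = +29980 cm⁻¹.
Overall CFSE = -57144 + 29980 = -27164 cm⁻¹.

-27164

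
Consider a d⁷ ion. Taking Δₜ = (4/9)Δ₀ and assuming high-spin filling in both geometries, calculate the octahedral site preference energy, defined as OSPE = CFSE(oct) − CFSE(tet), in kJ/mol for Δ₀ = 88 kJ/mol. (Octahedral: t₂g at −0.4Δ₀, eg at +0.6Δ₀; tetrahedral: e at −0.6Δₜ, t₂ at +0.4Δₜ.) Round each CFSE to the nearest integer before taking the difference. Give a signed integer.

-23

In an octahedral site d⁷ (HS) is t2g^5 e_g^2, giving CFSE(oct) = -0.8Δ₀ = -70 kJ/mol.
Tetrahedral: e^4 t2^3, CFSE = 4(−0.6) + 3(+0.4) = -1.2Δₜ = -1.2 × (4/9) × 88 = -47 kJ/mol.
OSPE = CFSE(oct) − CFSE(tet) = -70 − (-47) = -23 kJ/mol.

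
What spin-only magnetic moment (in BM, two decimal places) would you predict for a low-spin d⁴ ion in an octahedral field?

Configuration: t₂g⁴ eg⁰ → 2 unpaired electrons.
μ(spin-only) = √[2(2+2)] = √8 ≈ 2.83 BM.

2.83 BM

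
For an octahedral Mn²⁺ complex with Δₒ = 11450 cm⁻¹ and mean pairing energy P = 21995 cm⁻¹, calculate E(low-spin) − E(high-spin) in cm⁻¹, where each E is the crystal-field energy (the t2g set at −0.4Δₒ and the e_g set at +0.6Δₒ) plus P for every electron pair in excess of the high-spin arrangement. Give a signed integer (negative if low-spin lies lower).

Mn²⁺: group 7, so d-count = 7 − 2 = 5.
High-spin: t2g^3 e_g^2, CFSE = 0.0Δₒ = 0 cm⁻¹.
Low-spin t2g^5 e_g^0 gives -2.0Δₒ = -22900 cm⁻¹, but forming 2 extra pairs costs 2P = 43990 cm⁻¹, so E(LS) = -22900 + 43990 = 21090 cm⁻¹.
Thus E(LS) − E(HS) = 21090 cm⁻¹.

21090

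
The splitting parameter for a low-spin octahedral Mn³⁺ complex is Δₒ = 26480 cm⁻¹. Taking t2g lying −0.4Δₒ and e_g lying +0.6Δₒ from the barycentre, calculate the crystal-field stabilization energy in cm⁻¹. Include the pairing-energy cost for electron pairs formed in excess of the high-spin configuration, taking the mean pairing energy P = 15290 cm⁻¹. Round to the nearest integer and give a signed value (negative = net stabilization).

-27078

Mn³⁺: group 7, so d-count = 7 − 3 = 4.
The d⁴ electrons fill as t2g^4 e_g^0.
Orbital CFSE = 4(-0.4) + 0(0.6) = -1.6Δₒ = -1.6 × 26480 = -42368 cm⁻¹.
High-spin d⁴ would be t2g^3 e_g^1 with 0 pairs; low-spin has 1, so 1 excess pair costs +1P = +15290 cm⁻¹.
Combining: -42368 + 15290 = -27078 cm⁻¹.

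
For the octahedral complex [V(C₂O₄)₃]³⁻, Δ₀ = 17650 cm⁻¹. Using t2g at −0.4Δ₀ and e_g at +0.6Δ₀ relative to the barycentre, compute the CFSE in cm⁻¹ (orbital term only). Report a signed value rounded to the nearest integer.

Each C₂O₄²⁻ contributes -2; 3 × (-2) = -6. With overall charge -3, V is in the +3 oxidation state.
V is in group 5, so V³⁺ is d² (5 − 3 = 2).
Configuration: t2g^2 e_g^0.
CFSE(orbital) = 2×(-0.4Δ₀) + 0×(0.6Δ₀) = -0.8Δ₀; with Δ₀ = 17650 cm⁻¹ that is -14120 cm⁻¹.

-14120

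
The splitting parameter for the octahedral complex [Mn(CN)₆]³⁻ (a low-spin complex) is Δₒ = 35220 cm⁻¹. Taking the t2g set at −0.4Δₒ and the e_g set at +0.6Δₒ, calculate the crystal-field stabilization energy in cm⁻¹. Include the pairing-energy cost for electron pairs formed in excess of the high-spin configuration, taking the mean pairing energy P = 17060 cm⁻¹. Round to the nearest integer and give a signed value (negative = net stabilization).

-39292

Each CN⁻ contributes -1; 6 × (-1) = -6. With overall charge -3, Mn is in the +3 oxidation state.
Mn is in group 7, so Mn³⁺ is d⁴ (7 − 3 = 4).
The d⁴ electrons fill as t2g^4 e_g^0.
Orbital CFSE = 4(-0.4) + 0(0.6) = -1.6Δₒ = -1.6 × 35220 = -56352 cm⁻¹.
Pairing penalty: 1 pair vs 0 in the high-spin reference → 1 extra × P = 17060 cm⁻¹.
Net CFSE = -56352 + 17060 = -39292 cm⁻¹.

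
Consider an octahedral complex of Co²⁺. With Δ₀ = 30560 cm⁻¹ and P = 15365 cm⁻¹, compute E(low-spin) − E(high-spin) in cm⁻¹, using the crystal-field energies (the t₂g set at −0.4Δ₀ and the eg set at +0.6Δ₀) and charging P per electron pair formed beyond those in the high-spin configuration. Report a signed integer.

Co is in group 9, so Co²⁺ is d⁷ (9 − 2 = 7).
High-spin: t₂g⁵ eg², CFSE = -0.8Δ₀ = -24448 cm⁻¹.
Low-spin t₂g⁶ eg¹ gives -1.8Δ₀ = -55008 cm⁻¹, but forming 1 extra pair costs 1P = 15365 cm⁻¹, so E(LS) = -55008 + 15365 = -39643 cm⁻¹.
E(LS) − E(HS) = -39643 − (-24448) = -15195 cm⁻¹.

-15195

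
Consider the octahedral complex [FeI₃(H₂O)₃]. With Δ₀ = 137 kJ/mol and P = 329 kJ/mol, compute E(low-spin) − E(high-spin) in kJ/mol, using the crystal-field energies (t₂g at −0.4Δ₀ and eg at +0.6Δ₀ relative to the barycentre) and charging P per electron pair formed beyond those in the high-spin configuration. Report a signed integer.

384

Ligand charges: 3×(-1) from I⁻ and 3×(+0) from H₂O sum to -3; with overall charge +0, Fe is +3.
Fe is in group 8, so Fe³⁺ is d⁵ (8 − 3 = 5).
High-spin: t₂g³ eg², CFSE = 0.0Δ₀ = 0 kJ/mol.
Low-spin t₂g⁵ eg⁰ gives -2.0Δ₀ = -274 kJ/mol, but forming 2 extra pairs costs 2P = 658 kJ/mol, so E(LS) = -274 + 658 = 384 kJ/mol.
Thus E(LS) − E(HS) = 384 kJ/mol.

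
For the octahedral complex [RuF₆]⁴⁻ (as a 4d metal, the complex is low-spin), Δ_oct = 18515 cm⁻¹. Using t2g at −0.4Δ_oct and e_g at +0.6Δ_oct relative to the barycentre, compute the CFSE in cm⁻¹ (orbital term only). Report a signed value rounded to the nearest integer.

Each F⁻ contributes -1; 6 × (-1) = -6. With overall charge -4, Ru is in the +2 oxidation state.
Group 8 minus oxidation state +2 gives a d⁶ configuration for Ru²⁺.
The d⁶ electrons fill as t2g^6 e_g^0.
Orbital CFSE = 6(-0.4) + 0(0.6) = -2.4Δ_oct = -2.4 × 18515 = -44436 cm⁻¹.

-44436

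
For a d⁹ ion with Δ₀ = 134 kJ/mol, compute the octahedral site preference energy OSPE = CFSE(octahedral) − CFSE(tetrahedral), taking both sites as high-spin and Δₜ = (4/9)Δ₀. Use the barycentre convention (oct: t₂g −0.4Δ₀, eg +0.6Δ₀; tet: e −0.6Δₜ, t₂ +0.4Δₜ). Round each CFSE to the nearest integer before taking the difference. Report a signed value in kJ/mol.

-56

Octahedral high-spin t2g^6 e_g^3: CFSE = -0.6 × 134 = -80 kJ/mol.
Tetrahedral e^4 t2^5 gives -0.4Δₜ = -0.4 × (4/9) × 134 = -24 kJ/mol.
OSPE = CFSE(oct) − CFSE(tet) = -80 − (-24) = -56 kJ/mol.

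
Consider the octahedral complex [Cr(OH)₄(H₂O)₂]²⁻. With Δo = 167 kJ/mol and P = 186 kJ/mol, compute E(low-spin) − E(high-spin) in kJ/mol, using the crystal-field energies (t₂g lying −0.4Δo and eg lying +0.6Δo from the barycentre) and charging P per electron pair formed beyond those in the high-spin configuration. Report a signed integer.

19

Ligand charges: 4×(-1) from OH⁻ and 2×(+0) from H₂O sum to -4; with overall charge -2, Cr is +2.
Cr sits in group 6; removing 2 electrons leaves Cr²⁺ with 6 − 2 = 4 d electrons.
High-spin d⁴ fills as t₂g³ eg¹ with CFSE 3(−0.4) + 1(+0.6) = -0.6Δo = -100 kJ/mol.
Low-spin: t₂g⁴ eg⁰, orbital CFSE = -1.6Δo = -267 kJ/mol; plus 1 excess pair × P = +186 kJ/mol; total -81 kJ/mol.
Thus E(LS) − E(HS) = 19 kJ/mol.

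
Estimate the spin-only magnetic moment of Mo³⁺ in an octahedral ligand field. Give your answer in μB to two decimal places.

Mo sits in group 6; removing 3 electrons leaves Mo³⁺ with 6 − 3 = 3 d electrons.
For octahedral d³ the high- and low-spin configurations coincide.
Configuration: t2g^3 e_g^0 → 3 unpaired electrons.
μ(spin-only) = √[3(3+2)] = √15 ≈ 3.87 μB.

3.87 μB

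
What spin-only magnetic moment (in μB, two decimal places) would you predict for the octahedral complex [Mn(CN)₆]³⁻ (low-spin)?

2.83 μB

Each CN⁻ contributes -1; 6 × (-1) = -6. With overall charge -3, Mn is in the +3 oxidation state.
Group 7 minus oxidation state +3 gives a d⁴ configuration for Mn³⁺.
Configuration: t₂g⁴ eg⁰ → 2 unpaired electrons.
μ(spin-only) = √[2(2+2)] = √8 ≈ 2.83 μB.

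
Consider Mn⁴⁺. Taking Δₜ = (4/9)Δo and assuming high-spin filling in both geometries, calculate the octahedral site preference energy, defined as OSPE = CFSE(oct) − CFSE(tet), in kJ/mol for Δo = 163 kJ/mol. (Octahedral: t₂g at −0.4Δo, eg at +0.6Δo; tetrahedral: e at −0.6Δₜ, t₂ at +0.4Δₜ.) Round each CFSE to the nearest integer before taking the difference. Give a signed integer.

Mn sits in group 7; removing 4 electrons leaves Mn⁴⁺ with 7 − 4 = 3 d electrons.
Octahedral high-spin t₂g³ eg⁰: CFSE = -1.2 × 163 = -196 kJ/mol.
In a tetrahedral site the filling is e² t₂¹: CFSE(tet) = -0.8Δₜ = -0.8 × (4/9)(163) = -58 kJ/mol.
OSPE = CFSE(oct) − CFSE(tet) = -196 − (-58) = -138 kJ/mol.

-138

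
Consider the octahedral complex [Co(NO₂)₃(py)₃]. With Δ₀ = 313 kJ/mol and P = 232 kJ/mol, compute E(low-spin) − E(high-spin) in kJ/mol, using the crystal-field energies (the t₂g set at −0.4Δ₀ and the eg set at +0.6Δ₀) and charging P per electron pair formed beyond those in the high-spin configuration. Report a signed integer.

-162

Ligand charges: 3×(-1) from NO₂⁻ and 3×(+0) from py sum to -3; with overall charge +0, Co is +3.
Group 9 minus oxidation state +3 gives a d⁶ configuration for Co³⁺.
In the high-spin limit (t₂g⁴ eg²) the orbital term is -0.4Δ₀ = -125 kJ/mol, with no excess pairing.
Low-spin: t₂g⁶ eg⁰, orbital CFSE = -2.4Δ₀ = -751 kJ/mol; plus 2 excess pairs × P = +464 kJ/mol; total -287 kJ/mol.
The difference is -287 − (-125) = -162 kJ/mol, so low-spin lies lower.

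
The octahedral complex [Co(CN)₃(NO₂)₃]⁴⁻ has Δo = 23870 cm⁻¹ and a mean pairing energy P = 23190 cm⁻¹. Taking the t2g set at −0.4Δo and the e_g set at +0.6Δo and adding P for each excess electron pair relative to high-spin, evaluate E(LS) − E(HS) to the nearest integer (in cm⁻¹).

-680

Ligand charges: 3×(-1) from CN⁻ and 3×(-1) from NO₂⁻ sum to -6; with overall charge -4, Co is +2.
Co is in group 9, so Co²⁺ is d⁷ (9 − 2 = 7).
High-spin: t2g^5 e_g^2, CFSE = -0.8Δo = -19096 cm⁻¹.
For low-spin the configuration is t2g^6 e_g^1: orbital energy -1.8 × 23870 = -42966 cm⁻¹, and 1 additional pair relative to high-spin adds 23190 cm⁻¹, giving -19776 cm⁻¹.
Thus E(LS) − E(HS) = -680 cm⁻¹.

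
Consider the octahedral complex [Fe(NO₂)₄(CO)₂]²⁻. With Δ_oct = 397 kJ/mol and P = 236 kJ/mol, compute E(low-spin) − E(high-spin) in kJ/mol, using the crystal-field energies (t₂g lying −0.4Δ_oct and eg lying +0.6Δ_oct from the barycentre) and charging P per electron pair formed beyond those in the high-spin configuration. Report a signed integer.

Ligand charges: 4×(-1) from NO₂⁻ and 2×(+0) from CO sum to -4; with overall charge -2, Fe is +2.
Fe sits in group 8; removing 2 electrons leaves Fe²⁺ with 8 − 2 = 6 d electrons.
High-spin: t₂g⁴ eg², CFSE = -0.4Δ_oct = -159 kJ/mol.
Low-spin: t₂g⁶ eg⁰, orbital CFSE = -2.4Δ_oct = -953 kJ/mol; plus 2 excess pairs × P = +472 kJ/mol; total -481 kJ/mol.
The difference is -481 − (-159) = -322 kJ/mol, so low-spin lies lower.

-322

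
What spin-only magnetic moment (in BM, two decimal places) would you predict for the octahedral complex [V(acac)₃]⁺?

Each acac⁻ contributes -1; 3 × (-1) = -3. With overall charge +1, V is in the +4 oxidation state.
V⁴⁺: group 5, so d-count = 5 − 4 = 1.
Configuration: t₂g¹ eg⁰ → 1 unpaired electron.
μ(spin-only) = √[1(1+2)] = √3 ≈ 1.73 BM.

1.73 BM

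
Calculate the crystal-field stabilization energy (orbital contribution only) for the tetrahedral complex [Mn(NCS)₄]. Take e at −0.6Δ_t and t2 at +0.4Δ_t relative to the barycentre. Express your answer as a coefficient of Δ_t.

Each NCS⁻ contributes -1; 4 × (-1) = -4. With overall charge +0, Mn is in the +4 oxidation state.
Mn sits in group 7; removing 4 electrons leaves Mn⁴⁺ with 7 − 4 = 3 d electrons.
With tetrahedral geometry the complex is necessarily high-spin.
Configuration: e^2 t2^1.
CFSE = 2(-0.6Δ_t) + 1(0.4Δ_t) = -1.2Δ_t + 0.4Δ_t = -0.8Δ_t.

-0.8 Δ_t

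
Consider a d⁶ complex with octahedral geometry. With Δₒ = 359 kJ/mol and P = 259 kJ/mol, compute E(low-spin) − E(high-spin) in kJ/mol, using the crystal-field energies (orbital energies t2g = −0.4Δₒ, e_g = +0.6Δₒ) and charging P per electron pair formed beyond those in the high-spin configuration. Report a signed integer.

In the high-spin limit (t2g^4 e_g^2) the orbital term is -0.4Δₒ = -144 kJ/mol, with no excess pairing.
Low-spin t2g^6 e_g^0 gives -2.4Δₒ = -862 kJ/mol, but forming 2 extra pairs costs 2P = 518 kJ/mol, so E(LS) = -862 + 518 = -344 kJ/mol.
Thus E(LS) − E(HS) = -200 kJ/mol.

-200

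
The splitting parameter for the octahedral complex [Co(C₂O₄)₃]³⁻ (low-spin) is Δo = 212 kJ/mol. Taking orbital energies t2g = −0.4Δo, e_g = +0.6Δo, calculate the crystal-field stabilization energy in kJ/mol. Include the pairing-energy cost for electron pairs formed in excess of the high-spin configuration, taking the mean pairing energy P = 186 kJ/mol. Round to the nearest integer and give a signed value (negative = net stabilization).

Each C₂O₄²⁻ contributes -2; 3 × (-2) = -6. With overall charge -3, Co is in the +3 oxidation state.
Co is in group 9, so Co³⁺ is d⁶ (9 − 3 = 6).
The d⁶ electrons fill as t2g^6 e_g^0.
CFSE(orbital) = 6×(-0.4Δo) + 0×(0.6Δo) = -2.4Δo; with Δo = 212 kJ/mol that is -509 kJ/mol.
Pairing penalty: 3 pairs vs 1 in the high-spin reference → 2 extra × P = 372 kJ/mol.
Net CFSE = -509 + 372 = -137 kJ/mol.

-137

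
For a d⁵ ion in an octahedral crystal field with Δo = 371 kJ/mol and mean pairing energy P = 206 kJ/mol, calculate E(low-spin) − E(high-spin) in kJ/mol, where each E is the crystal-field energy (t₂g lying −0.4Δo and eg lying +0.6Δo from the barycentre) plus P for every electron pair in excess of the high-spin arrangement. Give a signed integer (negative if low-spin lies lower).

-330

High-spin: t₂g³ eg², CFSE = 0.0Δo = 0 kJ/mol.
For low-spin the configuration is t₂g⁵ eg⁰: orbital energy -2.0 × 371 = -742 kJ/mol, and 2 additional pairs relative to high-spin add 412 kJ/mol, giving -330 kJ/mol.
Thus E(LS) − E(HS) = -330 kJ/mol.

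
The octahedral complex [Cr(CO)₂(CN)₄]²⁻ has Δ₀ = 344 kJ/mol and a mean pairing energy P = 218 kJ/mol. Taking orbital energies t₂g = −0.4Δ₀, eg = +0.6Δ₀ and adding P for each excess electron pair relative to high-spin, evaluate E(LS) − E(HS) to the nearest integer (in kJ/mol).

-126

Ligand charges: 2×(+0) from CO and 4×(-1) from CN⁻ sum to -4; with overall charge -2, Cr is +2.
Group 6 minus oxidation state +2 gives a d⁴ configuration for Cr²⁺.
In the high-spin limit (t₂g³ eg¹) the orbital term is -0.6Δ₀ = -206 kJ/mol, with no excess pairing.
Low-spin: t₂g⁴ eg⁰, orbital CFSE = -1.6Δ₀ = -550 kJ/mol; plus 1 excess pair × P = +218 kJ/mol; total -332 kJ/mol.
Thus E(LS) − E(HS) = -126 kJ/mol.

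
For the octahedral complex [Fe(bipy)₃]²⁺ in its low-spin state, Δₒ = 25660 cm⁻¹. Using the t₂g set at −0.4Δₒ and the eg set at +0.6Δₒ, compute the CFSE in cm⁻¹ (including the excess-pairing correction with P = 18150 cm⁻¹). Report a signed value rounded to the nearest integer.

bipy is neutral, so the +2 overall charge sits on Fe: oxidation state +2.
Fe is in group 8, so Fe²⁺ is d⁶ (8 − 2 = 6).
Electron filling gives t₂g⁶ eg⁰.
Orbital CFSE = 6(-0.4) + 0(0.6) = -2.4Δₒ = -2.4 × 25660 = -61584 cm⁻¹.
Pairing penalty: 3 pairs vs 1 in the high-spin reference → 2 extra × P = 36300 cm⁻¹.
Net CFSE = -61584 + 36300 = -25284 cm⁻¹.

-25284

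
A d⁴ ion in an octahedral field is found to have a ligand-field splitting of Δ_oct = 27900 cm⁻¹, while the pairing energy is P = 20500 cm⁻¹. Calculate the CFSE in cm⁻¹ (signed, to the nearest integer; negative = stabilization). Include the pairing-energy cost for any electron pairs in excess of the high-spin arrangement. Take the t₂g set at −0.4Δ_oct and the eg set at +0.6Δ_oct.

-24140

Since Δ_oct = 27900 cm⁻¹ > P = 20500 cm⁻¹, the complex adopts the low-spin configuration.
Configuration: t₂g⁴ eg⁰.
Orbital CFSE = -1.6Δ_oct = -1.6 × 27900 = -44640 cm⁻¹.
Excess pairs vs high-spin: 1 − 0 = 1; pairing cost = +20500 cm⁻¹.
Net CFSE = -44640 + 20500 = -24140 cm⁻¹.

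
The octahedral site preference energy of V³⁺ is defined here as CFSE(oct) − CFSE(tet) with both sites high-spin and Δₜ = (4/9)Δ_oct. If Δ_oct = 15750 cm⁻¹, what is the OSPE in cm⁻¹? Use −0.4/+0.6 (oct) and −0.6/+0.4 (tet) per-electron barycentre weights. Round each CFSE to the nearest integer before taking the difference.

-4200

Group 5 minus oxidation state +3 gives a d² configuration for V³⁺.
In an octahedral site d² (HS) is t₂g² eg⁰, giving CFSE(oct) = -0.8Δ_oct = -12600 cm⁻¹.
Tetrahedral e² t₂⁰ gives -1.2Δₜ = -1.2 × (4/9) × 15750 = -8400 cm⁻¹.
Subtracting, OSPE = -12600 − (-8400) = -4200 cm⁻¹.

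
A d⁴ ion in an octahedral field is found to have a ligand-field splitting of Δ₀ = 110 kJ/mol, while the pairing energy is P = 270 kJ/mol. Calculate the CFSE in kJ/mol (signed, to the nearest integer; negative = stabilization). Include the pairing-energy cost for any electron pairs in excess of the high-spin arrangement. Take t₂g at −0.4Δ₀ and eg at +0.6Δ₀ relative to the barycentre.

-66

Since Δ₀ = 110 kJ/mol < P = 270 kJ/mol, the complex adopts the high-spin configuration.
That gives t₂g³ eg¹.
Orbital CFSE = -0.6Δ₀ = -0.6 × 110 = -66 kJ/mol.
High-spin has no excess pairs, so no pairing correction applies.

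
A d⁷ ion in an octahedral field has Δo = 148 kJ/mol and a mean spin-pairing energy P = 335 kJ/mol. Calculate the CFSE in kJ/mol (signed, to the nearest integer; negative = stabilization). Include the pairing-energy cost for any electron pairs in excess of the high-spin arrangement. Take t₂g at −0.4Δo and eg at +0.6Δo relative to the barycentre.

With Δo < P the complex is high-spin.
Filling d⁷ accordingly: t₂g⁵ eg².
Orbital CFSE = -0.8Δo = -0.8 × 148 = -118 kJ/mol.
High-spin has no excess pairs, so no pairing correction applies.

-118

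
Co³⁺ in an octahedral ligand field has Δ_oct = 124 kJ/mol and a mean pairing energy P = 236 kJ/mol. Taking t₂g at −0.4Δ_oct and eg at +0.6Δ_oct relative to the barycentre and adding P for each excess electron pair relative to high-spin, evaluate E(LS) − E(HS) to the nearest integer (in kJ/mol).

224

Co is in group 9, so Co³⁺ is d⁶ (9 − 3 = 6).
In the high-spin limit (t₂g⁴ eg²) the orbital term is -0.4Δ_oct = -50 kJ/mol, with no excess pairing.
Low-spin t₂g⁶ eg⁰ gives -2.4Δ_oct = -298 kJ/mol, but forming 2 extra pairs costs 2P = 472 kJ/mol, so E(LS) = -298 + 472 = 174 kJ/mol.
E(LS) − E(HS) = 174 − (-50) = 224 kJ/mol.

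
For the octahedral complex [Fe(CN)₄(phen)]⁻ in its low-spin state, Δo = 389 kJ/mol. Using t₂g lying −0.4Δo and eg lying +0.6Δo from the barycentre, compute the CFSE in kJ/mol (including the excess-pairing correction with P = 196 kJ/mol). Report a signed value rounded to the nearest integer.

-386

Ligand charges: 4×(-1) from CN⁻ and 1×(+0) from phen sum to -4; with overall charge -1, Fe is +3.
Fe sits in group 8; removing 3 electrons leaves Fe³⁺ with 8 − 3 = 5 d electrons.
The d⁵ electrons fill as t₂g⁵ eg⁰.
CFSE(orbital) = 5×(-0.4Δo) + 0×(0.6Δo) = -2.0Δo; with Δo = 389 kJ/mol that is -778 kJ/mol.
Pairing penalty: 2 pairs vs 0 in the high-spin reference → 2 extra × P = 392 kJ/mol.
Combining: -778 + 392 = -386 kJ/mol.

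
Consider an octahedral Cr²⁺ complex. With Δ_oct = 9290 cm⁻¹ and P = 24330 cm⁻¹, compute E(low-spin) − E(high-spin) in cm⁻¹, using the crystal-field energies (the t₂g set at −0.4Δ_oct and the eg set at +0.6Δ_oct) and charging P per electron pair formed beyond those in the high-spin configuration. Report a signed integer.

15040

Cr sits in group 6; removing 2 electrons leaves Cr²⁺ with 6 − 2 = 4 d electrons.
In the high-spin limit (t₂g³ eg¹) the orbital term is -0.6Δ_oct = -5574 cm⁻¹, with no excess pairing.
Low-spin t₂g⁴ eg⁰ gives -1.6Δ_oct = -14864 cm⁻¹, but forming 1 extra pair costs 1P = 24330 cm⁻¹, so E(LS) = -14864 + 24330 = 9466 cm⁻¹.
Thus E(LS) − E(HS) = 15040 cm⁻¹.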